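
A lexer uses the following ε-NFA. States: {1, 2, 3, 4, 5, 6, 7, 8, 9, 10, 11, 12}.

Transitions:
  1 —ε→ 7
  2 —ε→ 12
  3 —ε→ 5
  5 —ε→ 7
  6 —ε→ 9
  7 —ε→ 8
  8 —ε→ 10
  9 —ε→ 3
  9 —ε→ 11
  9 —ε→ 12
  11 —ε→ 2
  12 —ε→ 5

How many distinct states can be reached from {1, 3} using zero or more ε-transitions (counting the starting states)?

6

Start with {1, 3}.
From 1 via ε: add 7.
From 3 via ε: add 5.
From 7 via ε: add 8.
From 8 via ε: add 10.
ε-closure = {1, 3, 5, 7, 8, 10}, which has 6 states.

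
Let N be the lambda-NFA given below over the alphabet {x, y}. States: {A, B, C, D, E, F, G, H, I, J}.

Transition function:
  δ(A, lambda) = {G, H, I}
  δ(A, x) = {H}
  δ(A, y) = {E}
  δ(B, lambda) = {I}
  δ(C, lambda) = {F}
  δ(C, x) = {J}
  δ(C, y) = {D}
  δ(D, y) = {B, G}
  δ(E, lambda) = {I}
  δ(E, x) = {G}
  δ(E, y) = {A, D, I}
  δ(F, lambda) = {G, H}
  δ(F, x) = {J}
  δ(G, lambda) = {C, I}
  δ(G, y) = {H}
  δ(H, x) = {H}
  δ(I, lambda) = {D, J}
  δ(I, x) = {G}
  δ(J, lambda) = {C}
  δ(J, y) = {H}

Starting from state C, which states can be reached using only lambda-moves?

Start with {C}.
From C via lambda: add F.
From F via lambda: add G, H.
From G via lambda: add I.
From I via lambda: add D, J.
No new states can be added; the closed set is {C, D, F, G, H, I, J}.

{C, D, F, G, H, I, J}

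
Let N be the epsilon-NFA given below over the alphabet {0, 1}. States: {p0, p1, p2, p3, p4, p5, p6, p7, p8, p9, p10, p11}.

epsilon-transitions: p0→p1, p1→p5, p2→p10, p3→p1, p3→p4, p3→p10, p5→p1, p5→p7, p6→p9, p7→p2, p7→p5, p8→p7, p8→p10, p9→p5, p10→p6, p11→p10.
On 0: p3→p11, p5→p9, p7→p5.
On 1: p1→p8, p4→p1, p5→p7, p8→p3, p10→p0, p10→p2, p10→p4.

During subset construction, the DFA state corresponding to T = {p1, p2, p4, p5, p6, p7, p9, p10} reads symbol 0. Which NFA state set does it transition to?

{p1, p2, p5, p6, p7, p9, p10}

p5 on 0 → {p9}.
p7 on 0 → {p5}.
No 0-transition from p1, p2, p4, p6, p9, p10.
Union after reading 0: {p5, p9}.
Now take the epsilon-closure:
From p5 via epsilon: add p1, p7.
From p7 via epsilon: add p2.
From p2 via epsilon: add p10.
From p10 via epsilon: add p6.
No new states can be added; the closed set is {p1, p2, p5, p6, p7, p9, p10}.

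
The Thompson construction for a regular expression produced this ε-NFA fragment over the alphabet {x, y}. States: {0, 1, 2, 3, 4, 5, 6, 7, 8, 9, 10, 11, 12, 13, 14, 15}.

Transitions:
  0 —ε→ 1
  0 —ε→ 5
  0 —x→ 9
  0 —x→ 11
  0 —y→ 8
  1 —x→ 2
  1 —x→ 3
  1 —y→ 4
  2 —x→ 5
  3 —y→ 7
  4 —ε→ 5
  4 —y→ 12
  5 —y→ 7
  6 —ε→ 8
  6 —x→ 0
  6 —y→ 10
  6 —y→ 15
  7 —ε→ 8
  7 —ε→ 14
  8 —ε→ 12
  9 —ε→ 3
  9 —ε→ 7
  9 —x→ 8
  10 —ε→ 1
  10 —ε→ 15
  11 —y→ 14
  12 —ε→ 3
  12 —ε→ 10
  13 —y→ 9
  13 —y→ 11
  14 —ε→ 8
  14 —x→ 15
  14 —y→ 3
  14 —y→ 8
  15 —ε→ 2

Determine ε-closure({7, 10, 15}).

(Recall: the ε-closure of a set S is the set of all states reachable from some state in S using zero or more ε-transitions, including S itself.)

{1, 2, 3, 7, 8, 10, 12, 14, 15}

Start with {7, 10, 15}.
From 7 via ε: add 8, 14.
From 10 via ε: add 1.
From 15 via ε: add 2.
From 8 via ε: add 12.
From 12 via ε: add 3.
No new states can be added; the closed set is {1, 2, 3, 7, 8, 10, 12, 14, 15}.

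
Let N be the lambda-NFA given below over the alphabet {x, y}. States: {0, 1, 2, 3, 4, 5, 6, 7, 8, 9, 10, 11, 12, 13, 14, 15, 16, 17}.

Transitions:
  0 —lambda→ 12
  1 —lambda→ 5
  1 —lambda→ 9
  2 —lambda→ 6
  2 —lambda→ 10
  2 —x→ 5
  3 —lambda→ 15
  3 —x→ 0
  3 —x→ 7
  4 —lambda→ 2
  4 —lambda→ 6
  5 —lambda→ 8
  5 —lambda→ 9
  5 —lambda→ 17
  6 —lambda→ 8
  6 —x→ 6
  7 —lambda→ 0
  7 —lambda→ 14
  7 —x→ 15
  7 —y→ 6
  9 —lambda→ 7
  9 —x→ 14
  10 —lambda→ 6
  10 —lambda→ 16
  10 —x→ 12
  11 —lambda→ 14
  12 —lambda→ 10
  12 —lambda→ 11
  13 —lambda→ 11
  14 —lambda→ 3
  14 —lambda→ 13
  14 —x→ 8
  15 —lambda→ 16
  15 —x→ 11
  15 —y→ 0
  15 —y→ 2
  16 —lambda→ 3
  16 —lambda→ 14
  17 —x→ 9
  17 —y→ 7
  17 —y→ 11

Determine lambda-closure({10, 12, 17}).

{3, 6, 8, 10, 11, 12, 13, 14, 15, 16, 17}

Start with {10, 12, 17}.
From 10 via lambda: add 6, 16.
From 12 via lambda: add 11.
From 6 via lambda: add 8.
From 11 via lambda: add 14.
From 16 via lambda: add 3.
From 3 via lambda: add 15.
From 14 via lambda: add 13.
No new states can be added; the closed set is {3, 6, 8, 10, 11, 12, 13, 14, 15, 16, 17}.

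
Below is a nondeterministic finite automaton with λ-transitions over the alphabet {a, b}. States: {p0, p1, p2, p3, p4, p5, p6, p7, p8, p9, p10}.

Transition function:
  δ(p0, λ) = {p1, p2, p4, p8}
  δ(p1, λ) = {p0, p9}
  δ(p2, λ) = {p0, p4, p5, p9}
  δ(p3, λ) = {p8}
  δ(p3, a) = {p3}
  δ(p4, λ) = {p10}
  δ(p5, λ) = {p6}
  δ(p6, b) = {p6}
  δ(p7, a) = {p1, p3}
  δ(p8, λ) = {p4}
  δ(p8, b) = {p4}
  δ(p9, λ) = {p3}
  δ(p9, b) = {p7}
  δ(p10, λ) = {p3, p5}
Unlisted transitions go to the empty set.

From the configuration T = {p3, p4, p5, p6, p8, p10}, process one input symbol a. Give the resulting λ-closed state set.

p3 on a → {p3}.
No a-transition from p4, p5, p6, p8, p10.
Union after reading a: {p3}.
Now take the λ-closure:
From p3 via λ: add p8.
From p8 via λ: add p4.
From p4 via λ: add p10.
From p10 via λ: add p5.
From p5 via λ: add p6.
No new states can be added; the closed set is {p3, p4, p5, p6, p8, p10}.

{p3, p4, p5, p6, p8, p10}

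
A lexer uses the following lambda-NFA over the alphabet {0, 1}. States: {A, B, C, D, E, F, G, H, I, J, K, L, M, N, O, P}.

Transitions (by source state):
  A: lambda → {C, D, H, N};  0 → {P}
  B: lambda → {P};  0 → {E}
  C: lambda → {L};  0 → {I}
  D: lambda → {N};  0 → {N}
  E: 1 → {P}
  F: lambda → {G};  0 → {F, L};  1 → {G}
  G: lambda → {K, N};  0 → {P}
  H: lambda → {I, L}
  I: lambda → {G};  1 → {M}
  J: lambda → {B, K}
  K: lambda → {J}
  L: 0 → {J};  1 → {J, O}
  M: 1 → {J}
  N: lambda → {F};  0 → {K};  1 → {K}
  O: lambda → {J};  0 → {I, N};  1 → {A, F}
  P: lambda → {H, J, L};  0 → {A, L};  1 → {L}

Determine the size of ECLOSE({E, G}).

Start with {E, G}.
From G via lambda: add K, N.
From K via lambda: add J.
From N via lambda: add F.
From J via lambda: add B.
From B via lambda: add P.
From P via lambda: add H, L.
From H via lambda: add I.
lambda-closure = {B, E, F, G, H, I, J, K, L, N, P}, which has 11 states.

11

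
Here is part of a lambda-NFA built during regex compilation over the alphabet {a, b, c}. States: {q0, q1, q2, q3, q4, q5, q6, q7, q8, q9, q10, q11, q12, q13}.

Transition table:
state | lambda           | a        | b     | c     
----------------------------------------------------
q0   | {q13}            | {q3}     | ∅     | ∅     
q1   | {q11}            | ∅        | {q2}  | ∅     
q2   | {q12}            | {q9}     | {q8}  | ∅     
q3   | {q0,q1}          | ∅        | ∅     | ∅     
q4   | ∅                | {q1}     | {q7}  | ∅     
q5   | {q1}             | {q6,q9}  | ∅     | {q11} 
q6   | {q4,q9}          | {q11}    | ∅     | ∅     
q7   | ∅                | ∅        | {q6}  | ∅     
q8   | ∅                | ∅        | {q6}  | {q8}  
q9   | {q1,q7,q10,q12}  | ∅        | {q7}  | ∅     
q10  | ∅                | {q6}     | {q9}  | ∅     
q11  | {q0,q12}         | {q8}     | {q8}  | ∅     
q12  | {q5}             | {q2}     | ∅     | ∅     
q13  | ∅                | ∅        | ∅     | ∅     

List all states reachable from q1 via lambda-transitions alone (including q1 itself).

{q0, q1, q5, q11, q12, q13}

Start with {q1}.
From q1 via lambda: add q11.
From q11 via lambda: add q0, q12.
From q0 via lambda: add q13.
From q12 via lambda: add q5.
No new states can be added; the closed set is {q0, q1, q5, q11, q12, q13}.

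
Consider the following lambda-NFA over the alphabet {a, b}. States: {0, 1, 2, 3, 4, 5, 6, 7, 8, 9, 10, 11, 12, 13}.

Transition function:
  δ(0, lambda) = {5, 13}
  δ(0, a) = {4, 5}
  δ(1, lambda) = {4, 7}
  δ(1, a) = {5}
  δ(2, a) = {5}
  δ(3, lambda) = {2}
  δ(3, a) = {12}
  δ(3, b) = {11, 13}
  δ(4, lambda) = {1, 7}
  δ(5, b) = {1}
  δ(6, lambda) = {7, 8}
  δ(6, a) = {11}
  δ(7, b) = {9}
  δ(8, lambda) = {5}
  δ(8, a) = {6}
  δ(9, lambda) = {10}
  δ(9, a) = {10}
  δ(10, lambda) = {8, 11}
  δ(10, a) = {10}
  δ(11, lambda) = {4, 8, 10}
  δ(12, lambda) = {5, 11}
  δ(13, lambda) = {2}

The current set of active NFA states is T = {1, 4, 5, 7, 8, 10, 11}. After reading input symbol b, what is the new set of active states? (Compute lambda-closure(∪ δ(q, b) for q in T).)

{1, 4, 5, 7, 8, 9, 10, 11}

5 on b → {1}.
7 on b → {9}.
No b-transition from 1, 4, 8, 10, 11.
Union after reading b: {1, 9}.
Now take the lambda-closure:
From 1 via lambda: add 4, 7.
From 9 via lambda: add 10.
From 10 via lambda: add 8, 11.
From 8 via lambda: add 5.
No new states can be added; the closed set is {1, 4, 5, 7, 8, 9, 10, 11}.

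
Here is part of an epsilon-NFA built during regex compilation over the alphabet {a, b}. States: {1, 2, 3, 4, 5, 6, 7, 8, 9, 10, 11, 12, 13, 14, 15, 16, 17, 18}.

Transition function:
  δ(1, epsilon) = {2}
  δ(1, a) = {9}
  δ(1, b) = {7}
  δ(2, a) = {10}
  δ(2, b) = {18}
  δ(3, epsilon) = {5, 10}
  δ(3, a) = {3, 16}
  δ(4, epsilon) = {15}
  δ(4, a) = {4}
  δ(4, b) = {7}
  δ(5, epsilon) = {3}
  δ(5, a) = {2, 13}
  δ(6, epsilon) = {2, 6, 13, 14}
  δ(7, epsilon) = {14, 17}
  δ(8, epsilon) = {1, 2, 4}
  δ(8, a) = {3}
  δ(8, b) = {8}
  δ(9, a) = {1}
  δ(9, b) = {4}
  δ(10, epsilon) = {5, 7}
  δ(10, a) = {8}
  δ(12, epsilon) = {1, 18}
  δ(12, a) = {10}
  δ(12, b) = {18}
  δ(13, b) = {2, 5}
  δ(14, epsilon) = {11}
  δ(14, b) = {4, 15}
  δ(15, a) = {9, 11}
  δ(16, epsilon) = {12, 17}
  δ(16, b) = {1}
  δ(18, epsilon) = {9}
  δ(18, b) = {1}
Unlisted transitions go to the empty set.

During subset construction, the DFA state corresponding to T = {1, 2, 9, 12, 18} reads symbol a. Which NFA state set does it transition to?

{1, 2, 3, 5, 7, 9, 10, 11, 14, 17}

1 on a → {9}.
2 on a → {10}.
9 on a → {1}.
12 on a → {10}.
No a-transition from 18.
Union after reading a: {1, 9, 10}.
Now take the epsilon-closure:
From 1 via epsilon: add 2.
From 10 via epsilon: add 5, 7.
From 5 via epsilon: add 3.
From 7 via epsilon: add 14, 17.
From 14 via epsilon: add 11.
No new states can be added; the closed set is {1, 2, 3, 5, 7, 9, 10, 11, 14, 17}.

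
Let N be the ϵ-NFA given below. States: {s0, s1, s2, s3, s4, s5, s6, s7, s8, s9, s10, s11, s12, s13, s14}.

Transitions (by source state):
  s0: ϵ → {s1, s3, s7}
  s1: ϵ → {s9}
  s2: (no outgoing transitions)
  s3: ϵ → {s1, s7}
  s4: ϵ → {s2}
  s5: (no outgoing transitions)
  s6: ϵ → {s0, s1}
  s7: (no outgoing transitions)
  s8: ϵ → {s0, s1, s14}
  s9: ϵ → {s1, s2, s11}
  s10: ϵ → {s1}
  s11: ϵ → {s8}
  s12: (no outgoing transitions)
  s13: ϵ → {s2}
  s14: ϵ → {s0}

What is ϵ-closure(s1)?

{s0, s1, s2, s3, s7, s8, s9, s11, s14}

Start with {s1}.
From s1 via ϵ: add s9.
From s9 via ϵ: add s2, s11.
From s11 via ϵ: add s8.
From s8 via ϵ: add s0, s14.
From s0 via ϵ: add s3, s7.
No new states can be added; the closed set is {s0, s1, s2, s3, s7, s8, s9, s11, s14}.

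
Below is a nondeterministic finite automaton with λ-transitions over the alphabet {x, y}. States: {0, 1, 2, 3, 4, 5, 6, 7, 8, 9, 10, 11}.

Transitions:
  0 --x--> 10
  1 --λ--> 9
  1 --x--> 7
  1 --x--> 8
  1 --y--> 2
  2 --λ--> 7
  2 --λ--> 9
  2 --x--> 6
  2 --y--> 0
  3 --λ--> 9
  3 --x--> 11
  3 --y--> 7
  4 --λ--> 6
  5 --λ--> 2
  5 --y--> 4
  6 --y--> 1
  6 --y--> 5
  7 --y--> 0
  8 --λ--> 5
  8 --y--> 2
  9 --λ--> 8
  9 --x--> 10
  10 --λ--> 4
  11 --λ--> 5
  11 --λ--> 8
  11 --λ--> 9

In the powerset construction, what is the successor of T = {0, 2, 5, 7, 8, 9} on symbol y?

{0, 2, 4, 5, 6, 7, 8, 9}

2 on y → {0}.
5 on y → {4}.
7 on y → {0}.
8 on y → {2}.
No y-transition from 0, 9.
Union after reading y: {0, 2, 4}.
Now take the λ-closure:
From 2 via λ: add 7, 9.
From 4 via λ: add 6.
From 9 via λ: add 8.
From 8 via λ: add 5.
No new states can be added; the closed set is {0, 2, 4, 5, 6, 7, 8, 9}.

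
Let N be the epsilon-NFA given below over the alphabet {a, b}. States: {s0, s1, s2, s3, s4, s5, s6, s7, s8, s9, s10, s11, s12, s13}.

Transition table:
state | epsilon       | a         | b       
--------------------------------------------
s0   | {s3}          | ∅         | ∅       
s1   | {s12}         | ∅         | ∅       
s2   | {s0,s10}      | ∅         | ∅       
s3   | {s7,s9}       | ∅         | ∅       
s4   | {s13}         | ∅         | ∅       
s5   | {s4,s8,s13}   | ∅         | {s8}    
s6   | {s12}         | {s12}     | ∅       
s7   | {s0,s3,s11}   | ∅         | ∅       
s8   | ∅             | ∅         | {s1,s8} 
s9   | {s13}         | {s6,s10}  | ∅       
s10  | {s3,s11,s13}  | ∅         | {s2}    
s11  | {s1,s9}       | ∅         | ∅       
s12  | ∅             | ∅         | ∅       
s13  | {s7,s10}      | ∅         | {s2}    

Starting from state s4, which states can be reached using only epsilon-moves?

Start with {s4}.
From s4 via epsilon: add s13.
From s13 via epsilon: add s7, s10.
From s7 via epsilon: add s0, s3, s11.
From s3 via epsilon: add s9.
From s11 via epsilon: add s1.
From s1 via epsilon: add s12.
No new states can be added; the closed set is {s0, s1, s3, s4, s7, s9, s10, s11, s12, s13}.

{s0, s1, s3, s4, s7, s9, s10, s11, s12, s13}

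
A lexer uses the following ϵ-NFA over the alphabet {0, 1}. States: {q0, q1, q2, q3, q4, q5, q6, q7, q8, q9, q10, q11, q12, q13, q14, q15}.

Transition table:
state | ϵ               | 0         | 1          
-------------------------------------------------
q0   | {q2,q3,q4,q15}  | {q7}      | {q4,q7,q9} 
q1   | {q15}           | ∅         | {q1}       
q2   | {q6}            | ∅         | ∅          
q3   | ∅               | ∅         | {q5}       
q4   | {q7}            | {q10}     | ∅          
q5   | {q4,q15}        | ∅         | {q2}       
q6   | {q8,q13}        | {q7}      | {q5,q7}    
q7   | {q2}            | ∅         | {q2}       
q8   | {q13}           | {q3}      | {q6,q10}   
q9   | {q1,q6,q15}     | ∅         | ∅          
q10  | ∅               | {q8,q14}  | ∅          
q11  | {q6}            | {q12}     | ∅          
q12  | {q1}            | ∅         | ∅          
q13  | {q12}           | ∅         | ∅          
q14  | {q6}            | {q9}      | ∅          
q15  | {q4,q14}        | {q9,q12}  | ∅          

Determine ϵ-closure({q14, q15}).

Start with {q14, q15}.
From q14 via ϵ: add q6.
From q15 via ϵ: add q4.
From q4 via ϵ: add q7.
From q6 via ϵ: add q8, q13.
From q7 via ϵ: add q2.
From q13 via ϵ: add q12.
From q12 via ϵ: add q1.
No new states can be added; the closed set is {q1, q2, q4, q6, q7, q8, q12, q13, q14, q15}.

{q1, q2, q4, q6, q7, q8, q12, q13, q14, q15}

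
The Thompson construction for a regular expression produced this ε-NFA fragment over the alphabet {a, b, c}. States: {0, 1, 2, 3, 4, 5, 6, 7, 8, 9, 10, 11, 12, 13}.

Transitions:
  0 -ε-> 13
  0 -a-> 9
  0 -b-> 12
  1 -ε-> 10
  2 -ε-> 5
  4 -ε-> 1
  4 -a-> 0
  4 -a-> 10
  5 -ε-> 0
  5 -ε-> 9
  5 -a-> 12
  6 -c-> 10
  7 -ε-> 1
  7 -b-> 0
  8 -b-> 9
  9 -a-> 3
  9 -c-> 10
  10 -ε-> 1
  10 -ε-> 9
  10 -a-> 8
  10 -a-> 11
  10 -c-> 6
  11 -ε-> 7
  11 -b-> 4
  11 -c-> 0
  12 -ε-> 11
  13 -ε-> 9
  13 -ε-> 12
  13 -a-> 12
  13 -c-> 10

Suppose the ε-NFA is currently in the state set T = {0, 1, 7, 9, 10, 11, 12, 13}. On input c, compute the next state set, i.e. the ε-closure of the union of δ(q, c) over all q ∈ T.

{0, 1, 6, 7, 9, 10, 11, 12, 13}

9 on c → {10}.
10 on c → {6}.
11 on c → {0}.
13 on c → {10}.
No c-transition from 0, 1, 7, 12.
Union after reading c: {0, 6, 10}.
Now take the ε-closure:
From 0 via ε: add 13.
From 10 via ε: add 1, 9.
From 13 via ε: add 12.
From 12 via ε: add 11.
From 11 via ε: add 7.
No new states can be added; the closed set is {0, 1, 6, 7, 9, 10, 11, 12, 13}.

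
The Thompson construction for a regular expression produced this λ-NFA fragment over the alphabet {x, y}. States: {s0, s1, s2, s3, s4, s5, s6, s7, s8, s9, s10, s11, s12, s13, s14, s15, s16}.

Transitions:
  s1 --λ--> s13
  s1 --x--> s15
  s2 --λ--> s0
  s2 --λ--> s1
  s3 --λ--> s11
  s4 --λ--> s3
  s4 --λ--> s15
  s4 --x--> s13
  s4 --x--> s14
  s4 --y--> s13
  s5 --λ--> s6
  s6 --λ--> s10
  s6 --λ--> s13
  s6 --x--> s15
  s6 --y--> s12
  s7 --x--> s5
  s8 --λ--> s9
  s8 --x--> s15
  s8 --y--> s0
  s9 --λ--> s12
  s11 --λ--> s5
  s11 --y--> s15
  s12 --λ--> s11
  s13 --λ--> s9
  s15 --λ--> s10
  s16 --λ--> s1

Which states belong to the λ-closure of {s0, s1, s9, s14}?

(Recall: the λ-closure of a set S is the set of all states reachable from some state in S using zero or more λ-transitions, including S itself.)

Start with {s0, s1, s9, s14}.
From s1 via λ: add s13.
From s9 via λ: add s12.
From s12 via λ: add s11.
From s11 via λ: add s5.
From s5 via λ: add s6.
From s6 via λ: add s10.
No new states can be added; the closed set is {s0, s1, s5, s6, s9, s10, s11, s12, s13, s14}.

{s0, s1, s5, s6, s9, s10, s11, s12, s13, s14}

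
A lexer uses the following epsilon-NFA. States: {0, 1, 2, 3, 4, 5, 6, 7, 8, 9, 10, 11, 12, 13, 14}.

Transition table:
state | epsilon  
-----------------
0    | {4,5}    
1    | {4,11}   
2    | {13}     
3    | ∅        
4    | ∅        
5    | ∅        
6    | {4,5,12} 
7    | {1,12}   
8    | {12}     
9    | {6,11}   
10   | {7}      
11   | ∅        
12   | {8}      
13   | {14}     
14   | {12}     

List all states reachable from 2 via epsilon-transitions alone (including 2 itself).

{2, 8, 12, 13, 14}

Start with {2}.
From 2 via epsilon: add 13.
From 13 via epsilon: add 14.
From 14 via epsilon: add 12.
From 12 via epsilon: add 8.
No new states can be added; the closed set is {2, 8, 12, 13, 14}.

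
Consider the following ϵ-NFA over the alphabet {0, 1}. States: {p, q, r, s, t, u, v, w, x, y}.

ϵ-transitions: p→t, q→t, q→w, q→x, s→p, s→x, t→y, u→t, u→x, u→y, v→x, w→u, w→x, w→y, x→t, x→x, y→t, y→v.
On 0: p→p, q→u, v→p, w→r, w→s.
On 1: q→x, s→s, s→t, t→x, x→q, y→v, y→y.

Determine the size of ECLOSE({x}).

Start with {x}.
From x via ϵ: add t.
From t via ϵ: add y.
From y via ϵ: add v.
ϵ-closure = {t, v, x, y}, which has 4 states.

4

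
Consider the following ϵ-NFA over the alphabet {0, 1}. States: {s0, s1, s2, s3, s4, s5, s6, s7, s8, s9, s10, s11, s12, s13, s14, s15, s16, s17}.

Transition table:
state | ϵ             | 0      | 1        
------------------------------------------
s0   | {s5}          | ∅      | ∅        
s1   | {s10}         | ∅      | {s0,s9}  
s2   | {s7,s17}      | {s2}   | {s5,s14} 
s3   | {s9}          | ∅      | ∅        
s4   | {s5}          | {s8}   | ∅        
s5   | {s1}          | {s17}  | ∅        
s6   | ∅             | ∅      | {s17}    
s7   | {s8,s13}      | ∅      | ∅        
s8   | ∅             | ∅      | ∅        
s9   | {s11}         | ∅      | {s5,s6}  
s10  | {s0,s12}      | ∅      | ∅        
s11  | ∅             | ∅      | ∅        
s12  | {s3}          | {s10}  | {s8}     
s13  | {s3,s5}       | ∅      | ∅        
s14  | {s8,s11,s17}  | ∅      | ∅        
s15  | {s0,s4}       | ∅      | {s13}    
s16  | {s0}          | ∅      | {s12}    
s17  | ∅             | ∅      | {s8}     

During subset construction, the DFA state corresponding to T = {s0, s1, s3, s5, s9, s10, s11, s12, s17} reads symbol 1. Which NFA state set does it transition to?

s1 on 1 → {s0, s9}.
s9 on 1 → {s5, s6}.
s12 on 1 → {s8}.
s17 on 1 → {s8}.
No 1-transition from s0, s3, s5, s10, s11.
Union after reading 1: {s0, s5, s6, s8, s9}.
Now take the ϵ-closure:
From s5 via ϵ: add s1.
From s9 via ϵ: add s11.
From s1 via ϵ: add s10.
From s10 via ϵ: add s12.
From s12 via ϵ: add s3.
No new states can be added; the closed set is {s0, s1, s3, s5, s6, s8, s9, s10, s11, s12}.

{s0, s1, s3, s5, s6, s8, s9, s10, s11, s12}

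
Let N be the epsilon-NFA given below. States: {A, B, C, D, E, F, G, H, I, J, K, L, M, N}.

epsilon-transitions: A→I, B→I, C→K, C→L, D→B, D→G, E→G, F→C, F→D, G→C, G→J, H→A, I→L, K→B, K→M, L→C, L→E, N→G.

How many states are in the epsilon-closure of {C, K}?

Start with {C, K}.
From C via epsilon: add L.
From K via epsilon: add B, M.
From B via epsilon: add I.
From L via epsilon: add E.
From E via epsilon: add G.
From G via epsilon: add J.
epsilon-closure = {B, C, E, G, I, J, K, L, M}, which has 9 states.

9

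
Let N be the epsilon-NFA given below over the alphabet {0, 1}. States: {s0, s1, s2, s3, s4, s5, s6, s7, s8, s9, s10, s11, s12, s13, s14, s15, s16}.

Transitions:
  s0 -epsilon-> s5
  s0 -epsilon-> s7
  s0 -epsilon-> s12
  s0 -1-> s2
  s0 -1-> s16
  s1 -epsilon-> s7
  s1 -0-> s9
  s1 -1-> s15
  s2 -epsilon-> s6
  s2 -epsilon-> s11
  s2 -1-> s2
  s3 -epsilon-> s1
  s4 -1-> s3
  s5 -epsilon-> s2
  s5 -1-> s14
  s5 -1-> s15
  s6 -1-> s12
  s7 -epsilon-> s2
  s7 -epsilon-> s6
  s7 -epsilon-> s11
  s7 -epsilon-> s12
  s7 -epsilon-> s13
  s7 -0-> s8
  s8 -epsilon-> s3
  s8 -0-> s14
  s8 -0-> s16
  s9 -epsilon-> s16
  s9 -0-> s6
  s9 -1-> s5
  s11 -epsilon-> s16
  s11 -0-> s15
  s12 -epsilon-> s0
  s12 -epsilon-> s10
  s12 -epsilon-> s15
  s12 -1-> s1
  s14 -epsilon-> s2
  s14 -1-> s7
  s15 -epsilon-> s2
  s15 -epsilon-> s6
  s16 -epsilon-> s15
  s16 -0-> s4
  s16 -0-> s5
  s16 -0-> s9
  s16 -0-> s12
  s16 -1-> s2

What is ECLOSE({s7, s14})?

Start with {s7, s14}.
From s7 via epsilon: add s2, s6, s11, s12, s13.
From s11 via epsilon: add s16.
From s12 via epsilon: add s0, s10, s15.
From s0 via epsilon: add s5.
No new states can be added; the closed set is {s0, s2, s5, s6, s7, s10, s11, s12, s13, s14, s15, s16}.

{s0, s2, s5, s6, s7, s10, s11, s12, s13, s14, s15, s16}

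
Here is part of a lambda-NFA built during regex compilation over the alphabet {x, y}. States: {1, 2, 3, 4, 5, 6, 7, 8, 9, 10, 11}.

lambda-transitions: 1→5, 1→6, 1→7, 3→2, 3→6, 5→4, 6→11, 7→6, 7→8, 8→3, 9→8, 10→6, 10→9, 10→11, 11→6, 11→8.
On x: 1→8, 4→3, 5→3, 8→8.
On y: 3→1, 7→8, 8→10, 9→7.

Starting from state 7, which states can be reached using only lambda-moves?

Start with {7}.
From 7 via lambda: add 6, 8.
From 6 via lambda: add 11.
From 8 via lambda: add 3.
From 3 via lambda: add 2.
No new states can be added; the closed set is {2, 3, 6, 7, 8, 11}.

{2, 3, 6, 7, 8, 11}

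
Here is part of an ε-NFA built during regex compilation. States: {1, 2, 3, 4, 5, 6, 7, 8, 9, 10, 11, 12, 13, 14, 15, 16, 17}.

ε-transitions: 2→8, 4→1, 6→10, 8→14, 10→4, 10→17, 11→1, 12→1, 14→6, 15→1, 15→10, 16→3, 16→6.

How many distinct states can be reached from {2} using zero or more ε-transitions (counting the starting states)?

Start with {2}.
From 2 via ε: add 8.
From 8 via ε: add 14.
From 14 via ε: add 6.
From 6 via ε: add 10.
From 10 via ε: add 4, 17.
From 4 via ε: add 1.
ε-closure = {1, 2, 4, 6, 8, 10, 14, 17}, which has 8 states.

8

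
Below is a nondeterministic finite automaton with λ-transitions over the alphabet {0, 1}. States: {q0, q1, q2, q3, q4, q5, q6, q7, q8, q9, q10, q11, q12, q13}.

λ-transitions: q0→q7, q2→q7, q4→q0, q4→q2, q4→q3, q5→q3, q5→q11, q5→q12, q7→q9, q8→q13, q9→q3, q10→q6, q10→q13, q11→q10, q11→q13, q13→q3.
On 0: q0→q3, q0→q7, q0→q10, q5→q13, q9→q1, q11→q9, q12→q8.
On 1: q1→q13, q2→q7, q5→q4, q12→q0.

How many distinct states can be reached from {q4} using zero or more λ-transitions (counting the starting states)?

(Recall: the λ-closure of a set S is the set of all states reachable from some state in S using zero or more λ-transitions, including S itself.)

6

Start with {q4}.
From q4 via λ: add q0, q2, q3.
From q0 via λ: add q7.
From q7 via λ: add q9.
λ-closure = {q0, q2, q3, q4, q7, q9}, which has 6 states.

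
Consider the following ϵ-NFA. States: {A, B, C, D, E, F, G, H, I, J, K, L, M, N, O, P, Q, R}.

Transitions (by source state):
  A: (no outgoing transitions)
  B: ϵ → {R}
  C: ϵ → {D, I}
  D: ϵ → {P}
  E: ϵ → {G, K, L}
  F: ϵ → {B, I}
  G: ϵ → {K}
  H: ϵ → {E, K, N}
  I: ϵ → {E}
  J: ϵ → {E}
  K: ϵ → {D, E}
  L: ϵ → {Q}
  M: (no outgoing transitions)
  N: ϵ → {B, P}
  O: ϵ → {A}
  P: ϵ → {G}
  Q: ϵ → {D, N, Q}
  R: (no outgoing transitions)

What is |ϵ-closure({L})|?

Start with {L}.
From L via ϵ: add Q.
From Q via ϵ: add D, N.
From D via ϵ: add P.
From N via ϵ: add B.
From B via ϵ: add R.
From P via ϵ: add G.
From G via ϵ: add K.
From K via ϵ: add E.
ϵ-closure = {B, D, E, G, K, L, N, P, Q, R}, which has 10 states.

10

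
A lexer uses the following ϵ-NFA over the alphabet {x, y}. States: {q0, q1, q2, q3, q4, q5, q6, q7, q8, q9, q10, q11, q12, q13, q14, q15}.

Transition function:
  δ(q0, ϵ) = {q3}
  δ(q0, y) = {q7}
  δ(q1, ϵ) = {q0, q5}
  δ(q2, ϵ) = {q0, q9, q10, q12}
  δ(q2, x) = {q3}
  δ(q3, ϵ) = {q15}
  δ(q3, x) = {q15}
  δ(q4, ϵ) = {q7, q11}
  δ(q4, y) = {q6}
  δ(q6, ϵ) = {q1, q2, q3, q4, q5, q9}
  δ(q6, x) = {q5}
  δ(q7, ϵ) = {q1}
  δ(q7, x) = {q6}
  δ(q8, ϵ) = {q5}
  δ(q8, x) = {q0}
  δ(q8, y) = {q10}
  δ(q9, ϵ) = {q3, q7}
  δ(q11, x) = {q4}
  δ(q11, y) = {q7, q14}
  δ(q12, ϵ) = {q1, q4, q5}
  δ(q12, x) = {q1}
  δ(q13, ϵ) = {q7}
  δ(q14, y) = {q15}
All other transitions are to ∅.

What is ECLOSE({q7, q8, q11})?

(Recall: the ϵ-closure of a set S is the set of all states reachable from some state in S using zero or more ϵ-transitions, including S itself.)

Start with {q7, q8, q11}.
From q7 via ϵ: add q1.
From q8 via ϵ: add q5.
From q1 via ϵ: add q0.
From q0 via ϵ: add q3.
From q3 via ϵ: add q15.
No new states can be added; the closed set is {q0, q1, q3, q5, q7, q8, q11, q15}.

{q0, q1, q3, q5, q7, q8, q11, q15}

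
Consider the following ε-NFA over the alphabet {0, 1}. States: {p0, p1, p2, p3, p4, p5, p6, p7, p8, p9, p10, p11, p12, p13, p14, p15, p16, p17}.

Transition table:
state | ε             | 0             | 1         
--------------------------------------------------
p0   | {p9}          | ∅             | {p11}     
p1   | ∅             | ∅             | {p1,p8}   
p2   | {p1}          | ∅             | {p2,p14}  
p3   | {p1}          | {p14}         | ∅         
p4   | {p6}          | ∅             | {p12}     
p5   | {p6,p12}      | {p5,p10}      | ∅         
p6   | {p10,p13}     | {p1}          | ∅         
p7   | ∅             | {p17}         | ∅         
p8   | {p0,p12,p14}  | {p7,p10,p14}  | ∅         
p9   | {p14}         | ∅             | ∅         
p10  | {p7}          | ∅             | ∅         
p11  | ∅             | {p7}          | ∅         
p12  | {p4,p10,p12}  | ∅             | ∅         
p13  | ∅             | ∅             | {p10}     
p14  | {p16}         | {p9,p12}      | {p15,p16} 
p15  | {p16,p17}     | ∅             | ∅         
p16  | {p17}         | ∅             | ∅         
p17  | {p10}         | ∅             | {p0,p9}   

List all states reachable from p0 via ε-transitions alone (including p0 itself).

{p0, p7, p9, p10, p14, p16, p17}

Start with {p0}.
From p0 via ε: add p9.
From p9 via ε: add p14.
From p14 via ε: add p16.
From p16 via ε: add p17.
From p17 via ε: add p10.
From p10 via ε: add p7.
No new states can be added; the closed set is {p0, p7, p9, p10, p14, p16, p17}.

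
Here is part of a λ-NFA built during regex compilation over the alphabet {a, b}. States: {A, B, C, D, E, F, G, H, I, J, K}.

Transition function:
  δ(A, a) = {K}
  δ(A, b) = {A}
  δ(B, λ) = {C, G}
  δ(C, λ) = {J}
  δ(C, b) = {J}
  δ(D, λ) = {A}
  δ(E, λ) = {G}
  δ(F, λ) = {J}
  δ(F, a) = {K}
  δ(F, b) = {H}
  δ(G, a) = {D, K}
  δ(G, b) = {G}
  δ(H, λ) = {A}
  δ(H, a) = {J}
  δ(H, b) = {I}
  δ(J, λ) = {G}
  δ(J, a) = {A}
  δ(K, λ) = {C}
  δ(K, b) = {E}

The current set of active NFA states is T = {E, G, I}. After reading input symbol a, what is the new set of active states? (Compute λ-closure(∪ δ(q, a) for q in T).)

{A, C, D, G, J, K}

G on a → {D, K}.
No a-transition from E, I.
Union after reading a: {D, K}.
Now take the λ-closure:
From D via λ: add A.
From K via λ: add C.
From C via λ: add J.
From J via λ: add G.
No new states can be added; the closed set is {A, C, D, G, J, K}.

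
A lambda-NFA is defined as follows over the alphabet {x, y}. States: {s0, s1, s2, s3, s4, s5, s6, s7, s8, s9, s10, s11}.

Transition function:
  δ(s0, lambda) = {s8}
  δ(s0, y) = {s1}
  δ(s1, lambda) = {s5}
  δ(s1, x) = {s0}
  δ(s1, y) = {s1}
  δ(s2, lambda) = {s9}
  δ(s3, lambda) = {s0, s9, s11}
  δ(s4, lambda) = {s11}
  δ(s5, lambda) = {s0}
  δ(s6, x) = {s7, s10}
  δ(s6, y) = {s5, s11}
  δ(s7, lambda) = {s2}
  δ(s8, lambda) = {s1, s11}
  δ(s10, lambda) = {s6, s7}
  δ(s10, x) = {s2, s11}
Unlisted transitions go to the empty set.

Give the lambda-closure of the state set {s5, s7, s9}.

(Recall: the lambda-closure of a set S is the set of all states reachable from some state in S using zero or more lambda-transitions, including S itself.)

{s0, s1, s2, s5, s7, s8, s9, s11}

Start with {s5, s7, s9}.
From s5 via lambda: add s0.
From s7 via lambda: add s2.
From s0 via lambda: add s8.
From s8 via lambda: add s1, s11.
No new states can be added; the closed set is {s0, s1, s2, s5, s7, s8, s9, s11}.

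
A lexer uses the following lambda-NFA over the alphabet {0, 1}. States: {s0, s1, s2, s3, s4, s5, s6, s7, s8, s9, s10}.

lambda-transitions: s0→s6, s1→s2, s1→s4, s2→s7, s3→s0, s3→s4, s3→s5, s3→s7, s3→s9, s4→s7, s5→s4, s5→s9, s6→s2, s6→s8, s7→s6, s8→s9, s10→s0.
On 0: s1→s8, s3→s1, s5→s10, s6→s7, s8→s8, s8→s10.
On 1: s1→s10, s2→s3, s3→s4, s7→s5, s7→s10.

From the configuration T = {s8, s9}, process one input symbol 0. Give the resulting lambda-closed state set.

{s0, s2, s6, s7, s8, s9, s10}

s8 on 0 → {s8, s10}.
No 0-transition from s9.
Union after reading 0: {s8, s10}.
Now take the lambda-closure:
From s8 via lambda: add s9.
From s10 via lambda: add s0.
From s0 via lambda: add s6.
From s6 via lambda: add s2.
From s2 via lambda: add s7.
No new states can be added; the closed set is {s0, s2, s6, s7, s8, s9, s10}.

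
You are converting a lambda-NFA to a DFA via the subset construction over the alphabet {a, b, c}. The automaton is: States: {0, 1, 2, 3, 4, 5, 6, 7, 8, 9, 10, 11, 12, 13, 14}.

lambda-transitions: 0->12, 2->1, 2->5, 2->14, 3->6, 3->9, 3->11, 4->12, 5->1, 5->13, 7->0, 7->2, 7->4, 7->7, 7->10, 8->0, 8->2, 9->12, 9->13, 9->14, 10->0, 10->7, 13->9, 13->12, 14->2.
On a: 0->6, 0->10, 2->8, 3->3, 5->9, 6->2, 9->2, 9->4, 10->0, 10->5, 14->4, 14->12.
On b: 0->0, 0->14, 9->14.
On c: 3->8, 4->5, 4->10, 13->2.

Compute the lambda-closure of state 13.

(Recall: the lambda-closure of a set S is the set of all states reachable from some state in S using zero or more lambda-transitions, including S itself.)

Start with {13}.
From 13 via lambda: add 9, 12.
From 9 via lambda: add 14.
From 14 via lambda: add 2.
From 2 via lambda: add 1, 5.
No new states can be added; the closed set is {1, 2, 5, 9, 12, 13, 14}.

{1, 2, 5, 9, 12, 13, 14}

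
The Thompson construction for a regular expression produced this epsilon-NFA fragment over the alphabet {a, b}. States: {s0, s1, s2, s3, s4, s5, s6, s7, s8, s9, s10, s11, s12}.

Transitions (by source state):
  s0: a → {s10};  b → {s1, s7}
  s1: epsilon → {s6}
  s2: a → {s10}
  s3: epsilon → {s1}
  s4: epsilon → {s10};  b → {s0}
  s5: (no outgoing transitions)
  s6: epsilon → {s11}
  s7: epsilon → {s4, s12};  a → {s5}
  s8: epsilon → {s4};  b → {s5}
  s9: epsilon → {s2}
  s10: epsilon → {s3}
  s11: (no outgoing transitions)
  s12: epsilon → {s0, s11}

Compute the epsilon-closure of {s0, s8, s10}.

{s0, s1, s3, s4, s6, s8, s10, s11}

Start with {s0, s8, s10}.
From s8 via epsilon: add s4.
From s10 via epsilon: add s3.
From s3 via epsilon: add s1.
From s1 via epsilon: add s6.
From s6 via epsilon: add s11.
No new states can be added; the closed set is {s0, s1, s3, s4, s6, s8, s10, s11}.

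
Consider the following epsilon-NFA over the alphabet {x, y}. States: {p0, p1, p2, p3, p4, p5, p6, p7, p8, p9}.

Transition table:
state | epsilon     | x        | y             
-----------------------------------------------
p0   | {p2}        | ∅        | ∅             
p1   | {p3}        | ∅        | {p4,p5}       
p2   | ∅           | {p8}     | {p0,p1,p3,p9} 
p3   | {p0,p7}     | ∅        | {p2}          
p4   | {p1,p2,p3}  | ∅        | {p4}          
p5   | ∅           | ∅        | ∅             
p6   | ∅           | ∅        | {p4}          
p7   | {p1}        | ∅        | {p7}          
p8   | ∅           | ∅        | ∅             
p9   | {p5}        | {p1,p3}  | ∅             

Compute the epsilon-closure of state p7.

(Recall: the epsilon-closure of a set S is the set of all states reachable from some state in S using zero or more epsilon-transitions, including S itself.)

Start with {p7}.
From p7 via epsilon: add p1.
From p1 via epsilon: add p3.
From p3 via epsilon: add p0.
From p0 via epsilon: add p2.
No new states can be added; the closed set is {p0, p1, p2, p3, p7}.

{p0, p1, p2, p3, p7}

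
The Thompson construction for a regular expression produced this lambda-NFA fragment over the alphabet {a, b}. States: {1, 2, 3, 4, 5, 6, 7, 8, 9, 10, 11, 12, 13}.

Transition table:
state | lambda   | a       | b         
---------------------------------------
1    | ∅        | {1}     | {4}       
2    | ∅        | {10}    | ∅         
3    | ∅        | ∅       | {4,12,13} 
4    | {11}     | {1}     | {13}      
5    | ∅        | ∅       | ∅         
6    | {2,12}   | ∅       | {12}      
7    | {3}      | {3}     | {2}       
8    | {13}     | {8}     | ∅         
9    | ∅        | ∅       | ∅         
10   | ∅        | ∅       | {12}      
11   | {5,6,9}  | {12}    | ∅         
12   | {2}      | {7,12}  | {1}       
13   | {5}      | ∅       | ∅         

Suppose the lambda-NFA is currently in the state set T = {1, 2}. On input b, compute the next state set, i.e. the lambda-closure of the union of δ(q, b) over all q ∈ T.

1 on b → {4}.
No b-transition from 2.
Union after reading b: {4}.
Now take the lambda-closure:
From 4 via lambda: add 11.
From 11 via lambda: add 5, 6, 9.
From 6 via lambda: add 2, 12.
No new states can be added; the closed set is {2, 4, 5, 6, 9, 11, 12}.

{2, 4, 5, 6, 9, 11, 12}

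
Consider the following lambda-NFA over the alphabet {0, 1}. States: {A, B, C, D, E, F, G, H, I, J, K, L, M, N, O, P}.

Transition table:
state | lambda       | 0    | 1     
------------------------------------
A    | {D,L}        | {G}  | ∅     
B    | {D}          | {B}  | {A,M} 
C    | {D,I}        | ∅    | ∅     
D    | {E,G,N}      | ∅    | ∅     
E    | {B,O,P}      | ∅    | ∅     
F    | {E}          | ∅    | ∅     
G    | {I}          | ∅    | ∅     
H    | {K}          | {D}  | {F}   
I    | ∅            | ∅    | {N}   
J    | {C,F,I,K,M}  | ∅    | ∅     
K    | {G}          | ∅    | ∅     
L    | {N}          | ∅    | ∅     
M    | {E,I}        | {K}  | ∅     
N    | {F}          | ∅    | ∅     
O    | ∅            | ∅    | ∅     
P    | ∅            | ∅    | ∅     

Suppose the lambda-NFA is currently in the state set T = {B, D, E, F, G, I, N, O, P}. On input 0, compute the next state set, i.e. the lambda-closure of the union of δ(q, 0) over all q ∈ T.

{B, D, E, F, G, I, N, O, P}

B on 0 → {B}.
No 0-transition from D, E, F, G, I, N, O, P.
Union after reading 0: {B}.
Now take the lambda-closure:
From B via lambda: add D.
From D via lambda: add E, G, N.
From E via lambda: add O, P.
From G via lambda: add I.
From N via lambda: add F.
No new states can be added; the closed set is {B, D, E, F, G, I, N, O, P}.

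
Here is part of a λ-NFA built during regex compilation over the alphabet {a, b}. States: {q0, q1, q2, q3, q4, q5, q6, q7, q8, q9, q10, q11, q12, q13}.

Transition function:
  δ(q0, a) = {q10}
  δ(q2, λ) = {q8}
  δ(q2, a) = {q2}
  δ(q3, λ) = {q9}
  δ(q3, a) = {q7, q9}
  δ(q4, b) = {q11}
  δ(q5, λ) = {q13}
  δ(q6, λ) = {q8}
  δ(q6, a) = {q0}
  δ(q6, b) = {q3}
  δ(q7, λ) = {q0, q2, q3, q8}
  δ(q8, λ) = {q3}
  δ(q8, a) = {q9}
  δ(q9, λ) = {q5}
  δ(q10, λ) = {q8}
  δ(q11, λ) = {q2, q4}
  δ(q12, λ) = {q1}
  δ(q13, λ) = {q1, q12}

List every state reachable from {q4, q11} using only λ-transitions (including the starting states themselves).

{q1, q2, q3, q4, q5, q8, q9, q11, q12, q13}

Start with {q4, q11}.
From q11 via λ: add q2.
From q2 via λ: add q8.
From q8 via λ: add q3.
From q3 via λ: add q9.
From q9 via λ: add q5.
From q5 via λ: add q13.
From q13 via λ: add q1, q12.
No new states can be added; the closed set is {q1, q2, q3, q4, q5, q8, q9, q11, q12, q13}.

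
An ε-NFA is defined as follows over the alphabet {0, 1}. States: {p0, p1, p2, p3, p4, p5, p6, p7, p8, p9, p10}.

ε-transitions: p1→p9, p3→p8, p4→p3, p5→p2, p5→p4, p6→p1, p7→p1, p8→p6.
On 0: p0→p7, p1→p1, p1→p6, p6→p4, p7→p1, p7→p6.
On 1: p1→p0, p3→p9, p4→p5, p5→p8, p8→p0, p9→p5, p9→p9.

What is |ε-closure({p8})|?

4

Start with {p8}.
From p8 via ε: add p6.
From p6 via ε: add p1.
From p1 via ε: add p9.
ε-closure = {p1, p6, p8, p9}, which has 4 states.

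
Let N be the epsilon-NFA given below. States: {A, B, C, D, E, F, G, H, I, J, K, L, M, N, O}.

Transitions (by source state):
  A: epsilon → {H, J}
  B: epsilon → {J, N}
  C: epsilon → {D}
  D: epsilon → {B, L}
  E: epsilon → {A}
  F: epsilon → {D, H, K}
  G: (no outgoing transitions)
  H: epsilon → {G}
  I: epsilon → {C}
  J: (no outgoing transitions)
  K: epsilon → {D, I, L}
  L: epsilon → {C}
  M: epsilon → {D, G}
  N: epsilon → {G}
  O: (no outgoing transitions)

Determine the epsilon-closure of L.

{B, C, D, G, J, L, N}

Start with {L}.
From L via epsilon: add C.
From C via epsilon: add D.
From D via epsilon: add B.
From B via epsilon: add J, N.
From N via epsilon: add G.
No new states can be added; the closed set is {B, C, D, G, J, L, N}.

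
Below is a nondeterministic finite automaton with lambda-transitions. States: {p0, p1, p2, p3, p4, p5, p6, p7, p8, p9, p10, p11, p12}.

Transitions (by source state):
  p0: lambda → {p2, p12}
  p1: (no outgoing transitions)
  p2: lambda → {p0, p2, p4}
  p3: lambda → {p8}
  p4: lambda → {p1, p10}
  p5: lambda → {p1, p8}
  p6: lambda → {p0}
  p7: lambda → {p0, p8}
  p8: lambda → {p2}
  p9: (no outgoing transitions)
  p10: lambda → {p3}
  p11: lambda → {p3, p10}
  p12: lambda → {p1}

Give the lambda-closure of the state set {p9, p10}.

Start with {p9, p10}.
From p10 via lambda: add p3.
From p3 via lambda: add p8.
From p8 via lambda: add p2.
From p2 via lambda: add p0, p4.
From p0 via lambda: add p12.
From p4 via lambda: add p1.
No new states can be added; the closed set is {p0, p1, p2, p3, p4, p8, p9, p10, p12}.

{p0, p1, p2, p3, p4, p8, p9, p10, p12}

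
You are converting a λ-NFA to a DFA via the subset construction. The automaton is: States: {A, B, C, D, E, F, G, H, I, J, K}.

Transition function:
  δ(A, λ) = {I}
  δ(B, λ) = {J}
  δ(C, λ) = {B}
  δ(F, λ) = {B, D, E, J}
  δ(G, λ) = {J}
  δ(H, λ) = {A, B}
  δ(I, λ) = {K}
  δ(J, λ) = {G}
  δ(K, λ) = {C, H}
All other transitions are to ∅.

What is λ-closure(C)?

Start with {C}.
From C via λ: add B.
From B via λ: add J.
From J via λ: add G.
No new states can be added; the closed set is {B, C, G, J}.

{B, C, G, J}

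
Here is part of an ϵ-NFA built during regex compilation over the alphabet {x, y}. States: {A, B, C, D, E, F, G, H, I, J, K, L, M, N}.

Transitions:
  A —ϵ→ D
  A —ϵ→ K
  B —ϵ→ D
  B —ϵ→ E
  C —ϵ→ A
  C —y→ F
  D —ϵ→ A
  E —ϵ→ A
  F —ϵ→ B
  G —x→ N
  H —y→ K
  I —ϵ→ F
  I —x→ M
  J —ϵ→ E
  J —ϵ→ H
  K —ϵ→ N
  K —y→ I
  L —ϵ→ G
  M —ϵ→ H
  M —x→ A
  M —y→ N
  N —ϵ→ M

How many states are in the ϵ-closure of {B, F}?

9

Start with {B, F}.
From B via ϵ: add D, E.
From D via ϵ: add A.
From A via ϵ: add K.
From K via ϵ: add N.
From N via ϵ: add M.
From M via ϵ: add H.
ϵ-closure = {A, B, D, E, F, H, K, M, N}, which has 9 states.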